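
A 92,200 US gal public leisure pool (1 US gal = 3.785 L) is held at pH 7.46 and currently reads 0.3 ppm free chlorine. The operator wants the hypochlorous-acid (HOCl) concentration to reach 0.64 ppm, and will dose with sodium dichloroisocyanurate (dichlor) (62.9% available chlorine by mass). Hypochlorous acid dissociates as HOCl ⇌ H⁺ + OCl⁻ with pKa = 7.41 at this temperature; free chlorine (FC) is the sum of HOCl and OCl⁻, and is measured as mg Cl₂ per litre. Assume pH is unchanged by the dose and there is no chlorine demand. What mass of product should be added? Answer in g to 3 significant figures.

Volume: 92,200 US gal × 3.785 L/gal = 348,977 L.
[OCl⁻]/[HOCl] = 10^(pH − pKa) = 10^(7.46 − 7.41) = 1.122; fraction as HOCl = 1/(1 + 1.122) = 0.4712.
Free chlorine required for 0.64 ppm HOCl: 0.64 / 0.4712 = 1.358 ppm.
FC to add: 1.358 − 0.3 = 1.058 mg/L as Cl₂.
Cl₂ equivalent: 1.058 mg/L × 348,977 L = 369.2 g.
Product at 62.9% available Cl: 369.2 / 0.629 = 587 g.

587 g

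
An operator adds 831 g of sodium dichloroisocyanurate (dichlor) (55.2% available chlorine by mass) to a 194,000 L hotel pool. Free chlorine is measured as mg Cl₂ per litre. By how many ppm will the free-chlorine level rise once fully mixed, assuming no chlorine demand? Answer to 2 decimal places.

Available chlorine delivered: 831 g × 0.552 = 458.7 g as Cl₂.
Concentration rise: 458.7 g / 194,000 L = 2.364 mg/L = 2.36 ppm.

2.36 ppm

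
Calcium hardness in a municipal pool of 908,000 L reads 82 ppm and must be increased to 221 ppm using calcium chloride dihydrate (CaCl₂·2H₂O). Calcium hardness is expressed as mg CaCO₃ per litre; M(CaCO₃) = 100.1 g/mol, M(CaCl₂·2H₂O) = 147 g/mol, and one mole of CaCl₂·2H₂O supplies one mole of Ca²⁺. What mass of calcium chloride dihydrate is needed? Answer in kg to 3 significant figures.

Hardness to add: (221 − 82) = 139 mg/L as CaCO₃ × 908,000 L = 126,200 g as CaCO₃.
Moles of Ca²⁺ (1 mol Ca²⁺ ≡ 1 mol CaCO₃): 126,200 / 100.1 g/mol = 1261 mol.
Mass of CaCl₂·2H₂O: 1261 × 147 = 185,300 g.

185 kg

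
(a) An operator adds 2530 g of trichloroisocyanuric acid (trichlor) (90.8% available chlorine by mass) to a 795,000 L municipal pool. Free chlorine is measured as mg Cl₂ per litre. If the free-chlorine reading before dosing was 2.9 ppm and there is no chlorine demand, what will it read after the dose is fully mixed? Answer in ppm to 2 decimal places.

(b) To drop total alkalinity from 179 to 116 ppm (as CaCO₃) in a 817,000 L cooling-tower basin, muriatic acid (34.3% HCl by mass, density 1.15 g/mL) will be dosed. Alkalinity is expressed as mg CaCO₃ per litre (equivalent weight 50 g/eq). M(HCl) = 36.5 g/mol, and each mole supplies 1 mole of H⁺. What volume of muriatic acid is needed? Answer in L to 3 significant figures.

(a) Available chlorine delivered: 2530 g × 0.908 = 2297 g as Cl₂.
(a) Concentration rise: 2297 g / 795,000 L = 2.89 mg/L = 2.89 ppm.
(a) Final FC: 2.9 + 2.89 = 5.79 ppm.

(b) Alkalinity to neutralize: (179 − 116) = 63 mg/L as CaCO₃ × 817,000 L = 51,470 g as CaCO₃.
(b) Equivalents of H⁺ required: 51,470 ÷ 50 g/eq = 1029 eq = 1029 mol HCl.
(b) Mass of HCl: 1029 × 36.5 = 37,570 g.
(b) Mass of 34.3% solution: 37,570 / 0.343 = 109,500 g.
(b) Volume: 109,500 g ÷ 1.15 g/mL = 95,260 mL.

(a) 5.79 ppm; (b) 95.3 L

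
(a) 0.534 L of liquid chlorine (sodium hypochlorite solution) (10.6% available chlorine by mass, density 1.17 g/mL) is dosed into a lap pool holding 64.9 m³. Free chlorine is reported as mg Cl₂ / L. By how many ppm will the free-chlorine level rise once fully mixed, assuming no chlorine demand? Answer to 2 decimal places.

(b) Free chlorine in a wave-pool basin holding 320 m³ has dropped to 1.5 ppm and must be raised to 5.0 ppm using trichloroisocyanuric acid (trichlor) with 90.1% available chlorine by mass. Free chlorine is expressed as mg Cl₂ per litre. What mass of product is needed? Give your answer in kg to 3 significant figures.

(a) 1.02 ppm; (b) 1.24 kg

(a) Volume: 64.9 m³ = 64,900 L.
(a) Mass of solution: 0.534 L × 1000 mL/L × 1.17 g/mL = 624.8 g.
(a) Available chlorine delivered: 624.8 g × 0.106 = 66.23 g as Cl₂.
(a) Concentration rise: 66.23 g / 64,900 L = 1.02 mg/L = 1.02 ppm.

(b) Volume: 320 m³ = 320,000 L.
(b) Chlorine deficit: 5.0 − 1.5 = 3.5 ppm = 3.5 mg/L as Cl₂.
(b) Cl₂ equivalent needed: 3.5 mg/L × 320,000 L = 1,120,000 mg = 1120 g.
(b) Product at 90.1% available chlorine: 1120 / 0.901 = 1243 g.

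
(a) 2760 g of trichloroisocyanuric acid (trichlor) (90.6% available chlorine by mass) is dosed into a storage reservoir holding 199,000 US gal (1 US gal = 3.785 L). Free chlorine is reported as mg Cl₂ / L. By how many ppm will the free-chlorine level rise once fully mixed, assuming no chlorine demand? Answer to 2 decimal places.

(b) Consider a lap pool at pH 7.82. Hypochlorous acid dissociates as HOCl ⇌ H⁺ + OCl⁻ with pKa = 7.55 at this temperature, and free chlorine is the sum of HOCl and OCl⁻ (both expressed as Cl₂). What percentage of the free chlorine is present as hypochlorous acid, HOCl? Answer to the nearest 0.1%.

(a) Volume: 199,000 US gal × 3.785 L/gal = 753,215 L.
(a) Available chlorine delivered: 2760 g × 0.906 = 2501 g as Cl₂.
(a) Concentration rise: 2501 g / 753,215 L = 3.32 mg/L = 3.32 ppm.

(b) [OCl⁻]/[HOCl] = 10^(pH − pKa) = 10^(7.82 − 7.55) = 10^0.27 = 1.862.
(b) Fraction as HOCl = 1 / (1 + 1.862) = 0.3494.

(a) 3.32 ppm; (b) 34.9%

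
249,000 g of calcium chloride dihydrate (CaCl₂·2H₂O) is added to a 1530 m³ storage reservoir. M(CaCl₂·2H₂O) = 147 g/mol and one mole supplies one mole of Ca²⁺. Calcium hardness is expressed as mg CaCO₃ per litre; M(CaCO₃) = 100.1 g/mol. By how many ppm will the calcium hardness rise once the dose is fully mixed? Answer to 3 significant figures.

111 ppm

Volume: 1530 m³ = 1,530,000 L.
Moles of Ca²⁺: 249,000 g ÷ 147 g/mol = 1694 mol.
As CaCO₃: 1694 mol × 100.1 g/mol = 169,600 g.
Rise: 169,600 g / 1,530,000 L × 1000 = 110.8 mg/L.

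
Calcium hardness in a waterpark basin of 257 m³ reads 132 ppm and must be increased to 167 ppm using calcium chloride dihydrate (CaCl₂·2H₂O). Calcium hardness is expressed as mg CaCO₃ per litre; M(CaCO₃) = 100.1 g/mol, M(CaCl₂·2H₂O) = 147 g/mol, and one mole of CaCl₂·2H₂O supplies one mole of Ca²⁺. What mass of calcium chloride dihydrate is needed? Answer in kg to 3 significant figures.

Volume: 257 m³ = 257,000 L.
Hardness to add: (167 − 132) = 35 mg/L as CaCO₃ × 257,000 L = 8995 g as CaCO₃.
Moles of Ca²⁺ (1 mol Ca²⁺ ≡ 1 mol CaCO₃): 8995 / 100.1 g/mol = 89.86 mol.
Mass of CaCl₂·2H₂O: 89.86 × 147 = 13,210 g.

13.2 kg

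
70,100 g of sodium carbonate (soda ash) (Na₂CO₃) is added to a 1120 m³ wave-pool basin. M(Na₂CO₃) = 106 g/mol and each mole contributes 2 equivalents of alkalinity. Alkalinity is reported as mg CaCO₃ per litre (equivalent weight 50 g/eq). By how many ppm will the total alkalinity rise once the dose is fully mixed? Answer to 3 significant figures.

59.0 ppm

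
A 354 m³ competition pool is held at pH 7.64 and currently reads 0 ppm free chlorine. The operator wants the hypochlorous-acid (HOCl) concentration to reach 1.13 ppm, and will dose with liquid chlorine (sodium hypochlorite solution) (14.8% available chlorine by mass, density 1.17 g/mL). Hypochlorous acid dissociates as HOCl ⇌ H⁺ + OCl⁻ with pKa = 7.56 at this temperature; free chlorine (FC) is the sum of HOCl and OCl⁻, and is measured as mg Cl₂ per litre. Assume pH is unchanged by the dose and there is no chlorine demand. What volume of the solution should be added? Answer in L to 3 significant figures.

5.09 L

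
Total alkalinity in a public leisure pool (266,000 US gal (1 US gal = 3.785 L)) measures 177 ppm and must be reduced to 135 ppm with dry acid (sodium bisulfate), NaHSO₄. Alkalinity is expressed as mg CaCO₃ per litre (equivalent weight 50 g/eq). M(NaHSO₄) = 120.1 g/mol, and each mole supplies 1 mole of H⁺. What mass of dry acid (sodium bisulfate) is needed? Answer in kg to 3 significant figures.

102 kg

Volume: 266,000 US gal × 3.785 L/gal = 1,006,810 L.
Alkalinity to neutralize: (177 − 135) = 42 mg/L as CaCO₃ × 1,006,810 L = 42,290 g as CaCO₃.
Equivalents of H⁺ required: 42,290 ÷ 50 g/eq = 845.7 eq = 845.7 mol NaHSO₄.
Mass of NaHSO₄: 845.7 × 120.1 = 101,600 g.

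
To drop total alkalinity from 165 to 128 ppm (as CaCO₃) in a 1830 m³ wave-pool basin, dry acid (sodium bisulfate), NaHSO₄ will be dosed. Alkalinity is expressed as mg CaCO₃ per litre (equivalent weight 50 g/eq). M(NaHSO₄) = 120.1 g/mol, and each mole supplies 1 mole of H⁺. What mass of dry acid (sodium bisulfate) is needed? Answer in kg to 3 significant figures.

Volume: 1830 m³ = 1,830,000 L.
Alkalinity to neutralize: (165 − 128) = 37 mg/L as CaCO₃ × 1,830,000 L = 67,710 g as CaCO₃.
Equivalents of H⁺ required: 67,710 ÷ 50 g/eq = 1354 eq = 1354 mol NaHSO₄.
Mass of NaHSO₄: 1354 × 120.1 = 162,600 g.

163 kg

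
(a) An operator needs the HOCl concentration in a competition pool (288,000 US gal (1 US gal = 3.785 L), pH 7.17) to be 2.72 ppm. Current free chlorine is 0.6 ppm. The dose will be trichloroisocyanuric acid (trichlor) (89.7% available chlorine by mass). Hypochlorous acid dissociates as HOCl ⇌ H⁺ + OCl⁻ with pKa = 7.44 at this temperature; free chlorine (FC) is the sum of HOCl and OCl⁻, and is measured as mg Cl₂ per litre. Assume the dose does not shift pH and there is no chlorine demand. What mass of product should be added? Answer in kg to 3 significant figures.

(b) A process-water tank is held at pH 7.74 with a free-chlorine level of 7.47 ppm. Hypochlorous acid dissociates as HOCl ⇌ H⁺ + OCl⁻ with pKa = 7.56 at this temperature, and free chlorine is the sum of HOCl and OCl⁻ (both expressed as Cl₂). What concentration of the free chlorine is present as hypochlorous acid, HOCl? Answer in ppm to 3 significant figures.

(a) 4.35 kg; (b) 2.97 ppm

(a) Volume: 288,000 US gal × 3.785 L/gal = 1,090,080 L.
(a) [OCl⁻]/[HOCl] = 10^(pH − pKa) = 10^(7.17 − 7.44) = 0.537; fraction as HOCl = 1/(1 + 0.537) = 0.6506.
(a) Free chlorine required for 2.72 ppm HOCl: 2.72 / 0.6506 = 4.181 ppm.
(a) FC to add: 4.181 − 0.6 = 3.581 mg/L as Cl₂.
(a) Cl₂ equivalent: 3.581 mg/L × 1,090,080 L = 3903 g.
(a) Product at 89.7% available Cl: 3903 / 0.897 = 4351 g.

(b) [OCl⁻]/[HOCl] = 10^(pH − pKa) = 10^(7.74 − 7.56) = 10^0.18 = 1.514.
(b) Fraction as HOCl = 1 / (1 + 1.514) = 0.3978.
(b) HOCl = 0.3978 × 7.47 ppm = 2.972 ppm.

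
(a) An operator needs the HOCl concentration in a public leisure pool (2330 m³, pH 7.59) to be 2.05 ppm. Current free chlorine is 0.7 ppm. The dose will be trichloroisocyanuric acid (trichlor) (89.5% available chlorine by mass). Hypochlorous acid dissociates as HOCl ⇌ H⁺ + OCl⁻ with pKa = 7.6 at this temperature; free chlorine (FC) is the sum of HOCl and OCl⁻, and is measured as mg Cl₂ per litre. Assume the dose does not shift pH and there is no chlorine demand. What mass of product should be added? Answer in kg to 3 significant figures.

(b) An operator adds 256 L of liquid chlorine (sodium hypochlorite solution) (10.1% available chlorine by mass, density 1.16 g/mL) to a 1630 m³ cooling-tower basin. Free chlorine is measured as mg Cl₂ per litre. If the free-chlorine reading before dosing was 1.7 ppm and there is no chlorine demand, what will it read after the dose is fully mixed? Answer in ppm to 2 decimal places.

(a) 8.73 kg; (b) 20.10 ppm

(a) Volume: 2330 m³ = 2,330,000 L.
(a) [OCl⁻]/[HOCl] = 10^(pH − pKa) = 10^(7.59 − 7.6) = 0.9772; fraction as HOCl = 1/(1 + 0.9772) = 0.5058.
(a) Free chlorine required for 2.05 ppm HOCl: 2.05 / 0.5058 = 4.053 ppm.
(a) FC to add: 4.053 − 0.7 = 3.353 mg/L as Cl₂.
(a) Cl₂ equivalent: 3.353 mg/L × 2,330,000 L = 7813 g.
(a) Product at 89.5% available Cl: 7813 / 0.895 = 8730 g.

(b) Volume: 1630 m³ = 1,630,000 L.
(b) Mass of solution: 256 L × 1000 mL/L × 1.16 g/mL = 297,000 g.
(b) Available chlorine delivered: 297,000 g × 0.101 = 29,990 g as Cl₂.
(b) Concentration rise: 29,990 g / 1,630,000 L = 18.4 mg/L = 18.40 ppm.
(b) Final FC: 1.7 + 18.40 = 20.10 ppm.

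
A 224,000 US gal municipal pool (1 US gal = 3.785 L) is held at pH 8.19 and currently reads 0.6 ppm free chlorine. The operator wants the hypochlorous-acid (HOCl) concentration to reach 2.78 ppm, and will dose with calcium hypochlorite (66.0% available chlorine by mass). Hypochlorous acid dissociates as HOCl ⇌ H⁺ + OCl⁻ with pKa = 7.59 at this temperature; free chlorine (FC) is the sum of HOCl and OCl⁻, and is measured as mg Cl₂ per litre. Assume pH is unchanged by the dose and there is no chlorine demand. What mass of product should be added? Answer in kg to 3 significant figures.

Volume: 224,000 US gal × 3.785 L/gal = 847,840 L.
[OCl⁻]/[HOCl] = 10^(pH − pKa) = 10^(8.19 − 7.59) = 3.981; fraction as HOCl = 1/(1 + 3.981) = 0.2008.
Free chlorine required for 2.78 ppm HOCl: 2.78 / 0.2008 = 13.85 ppm.
FC to add: 13.85 − 0.6 = 13.25 mg/L as Cl₂.
Cl₂ equivalent: 13.25 mg/L × 847,840 L = 11,230 g.
Product at 66.0% available Cl: 11,230 / 0.66 = 17,020 g.

17.0 kg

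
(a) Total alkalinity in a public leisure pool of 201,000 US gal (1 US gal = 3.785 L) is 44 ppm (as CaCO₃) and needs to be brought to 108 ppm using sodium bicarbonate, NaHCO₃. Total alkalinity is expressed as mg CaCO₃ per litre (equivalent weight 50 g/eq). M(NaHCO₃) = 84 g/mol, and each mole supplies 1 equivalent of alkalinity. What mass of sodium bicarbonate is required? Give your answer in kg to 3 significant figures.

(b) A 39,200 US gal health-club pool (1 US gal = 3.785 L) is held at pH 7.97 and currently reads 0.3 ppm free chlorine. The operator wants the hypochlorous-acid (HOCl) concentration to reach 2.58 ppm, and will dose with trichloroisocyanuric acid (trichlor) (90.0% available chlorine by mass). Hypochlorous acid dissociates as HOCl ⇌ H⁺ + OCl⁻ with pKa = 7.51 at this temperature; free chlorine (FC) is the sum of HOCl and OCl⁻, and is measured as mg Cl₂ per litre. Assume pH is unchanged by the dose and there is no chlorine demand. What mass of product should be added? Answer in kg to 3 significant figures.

(a) 81.8 kg; (b) 1.60 kg

(a) Volume: 201,000 US gal × 3.785 L/gal = 760,785 L.
(a) Alkalinity to add: (108 − 44) = 64 mg/L as CaCO₃ × 760,785 L = 48,690 g as CaCO₃.
(a) Equivalents: 48,690 g ÷ 50 g/eq = 973.8 eq.
(a) NaHCO₃ supplies 1 eq per mole → 973.8 mol.
(a) Mass: 973.8 mol × 84 g/mol = 81,800 g.

(b) Volume: 39,200 US gal × 3.785 L/gal = 148,372 L.
(b) [OCl⁻]/[HOCl] = 10^(pH − pKa) = 10^(7.97 − 7.51) = 2.884; fraction as HOCl = 1/(1 + 2.884) = 0.2575.
(b) Free chlorine required for 2.58 ppm HOCl: 2.58 / 0.2575 = 10.02 ppm.
(b) FC to add: 10.02 − 0.3 = 9.721 mg/L as Cl₂.
(b) Cl₂ equivalent: 9.721 mg/L × 148,372 L = 1442 g.
(b) Product at 90.0% available Cl: 1442 / 0.9 = 1603 g.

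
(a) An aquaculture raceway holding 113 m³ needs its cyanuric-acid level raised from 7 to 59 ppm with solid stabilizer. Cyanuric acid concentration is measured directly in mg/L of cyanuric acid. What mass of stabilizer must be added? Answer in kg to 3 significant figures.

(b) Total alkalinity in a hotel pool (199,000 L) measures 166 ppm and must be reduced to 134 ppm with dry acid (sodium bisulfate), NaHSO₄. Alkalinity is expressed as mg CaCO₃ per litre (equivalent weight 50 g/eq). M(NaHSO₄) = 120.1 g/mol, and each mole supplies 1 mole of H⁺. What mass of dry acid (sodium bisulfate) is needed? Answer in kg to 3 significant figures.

(a) Volume: 113 m³ = 113,000 L.
(a) CYA to add: (59 − 7) = 52 mg/L × 113,000 L = 5876 g cyanuric acid.

(b) Alkalinity to neutralize: (166 − 134) = 32 mg/L as CaCO₃ × 199,000 L = 6368 g as CaCO₃.
(b) Equivalents of H⁺ required: 6368 ÷ 50 g/eq = 127.4 eq = 127.4 mol NaHSO₄.
(b) Mass of NaHSO₄: 127.4 × 120.1 = 15,300 g.

(a) 5.88 kg; (b) 15.3 kg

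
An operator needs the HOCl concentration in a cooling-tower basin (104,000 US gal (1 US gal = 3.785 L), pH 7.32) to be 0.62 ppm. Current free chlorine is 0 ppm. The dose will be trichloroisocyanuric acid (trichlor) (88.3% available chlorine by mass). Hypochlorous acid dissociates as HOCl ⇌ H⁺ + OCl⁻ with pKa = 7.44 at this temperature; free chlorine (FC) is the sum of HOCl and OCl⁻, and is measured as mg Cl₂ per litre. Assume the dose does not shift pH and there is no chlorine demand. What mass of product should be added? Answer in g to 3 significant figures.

Volume: 104,000 US gal × 3.785 L/gal = 393,640 L.
[OCl⁻]/[HOCl] = 10^(pH − pKa) = 10^(7.32 − 7.44) = 0.7586; fraction as HOCl = 1/(1 + 0.7586) = 0.5686.
Free chlorine required for 0.62 ppm HOCl: 0.62 / 0.5686 = 1.09 ppm.
FC to add: 1.09 − 0 = 1.09 mg/L as Cl₂.
Cl₂ equivalent: 1.09 mg/L × 393,640 L = 429.2 g.
Product at 88.3% available Cl: 429.2 / 0.883 = 486.1 g.

486 g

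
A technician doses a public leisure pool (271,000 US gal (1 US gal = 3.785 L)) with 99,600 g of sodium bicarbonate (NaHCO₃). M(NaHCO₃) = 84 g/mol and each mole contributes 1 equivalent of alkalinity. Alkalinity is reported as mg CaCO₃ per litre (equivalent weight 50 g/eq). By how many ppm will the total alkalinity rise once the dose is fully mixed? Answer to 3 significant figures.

57.8 ppm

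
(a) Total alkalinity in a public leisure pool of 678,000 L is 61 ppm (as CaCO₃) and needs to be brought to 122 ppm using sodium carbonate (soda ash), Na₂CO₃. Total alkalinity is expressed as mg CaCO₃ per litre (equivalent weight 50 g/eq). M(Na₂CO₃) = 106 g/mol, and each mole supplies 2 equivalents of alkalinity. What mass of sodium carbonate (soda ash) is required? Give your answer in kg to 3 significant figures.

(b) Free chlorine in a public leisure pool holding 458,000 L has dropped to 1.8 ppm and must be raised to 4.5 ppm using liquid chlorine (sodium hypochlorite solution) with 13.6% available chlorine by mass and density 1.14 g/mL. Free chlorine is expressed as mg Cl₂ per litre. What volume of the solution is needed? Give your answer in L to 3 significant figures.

(a) Alkalinity to add: (122 − 61) = 61 mg/L as CaCO₃ × 678,000 L = 41,360 g as CaCO₃.
(a) Equivalents: 41,360 g ÷ 50 g/eq = 827.2 eq.
(a) Each mole of Na₂CO₃ supplies 2 eq, so 827.2 / 2 = 413.6 mol.
(a) Mass: 413.6 mol × 106 g/mol = 43,840 g.

(b) Chlorine deficit: 4.5 − 1.8 = 2.7 ppm = 2.7 mg/L as Cl₂.
(b) Cl₂ equivalent needed: 2.7 mg/L × 458,000 L = 1,237,000 mg = 1237 g.
(b) Product at 13.6% available chlorine: 1237 / 0.136 = 9093 g.
(b) Volume at density 1.14 g/mL: 9093 g ÷ 1.14 g/mL = 7976 mL.

(a) 43.8 kg; (b) 7.98 L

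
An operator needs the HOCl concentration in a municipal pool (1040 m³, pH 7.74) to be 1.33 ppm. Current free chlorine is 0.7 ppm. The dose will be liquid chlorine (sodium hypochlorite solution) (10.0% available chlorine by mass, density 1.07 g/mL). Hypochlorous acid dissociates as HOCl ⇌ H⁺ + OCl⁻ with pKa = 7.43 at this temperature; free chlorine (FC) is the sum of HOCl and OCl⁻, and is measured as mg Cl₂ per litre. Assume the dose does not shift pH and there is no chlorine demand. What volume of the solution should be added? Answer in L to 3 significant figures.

32.5 L

Volume: 1040 m³ = 1,040,000 L.
[OCl⁻]/[HOCl] = 10^(pH − pKa) = 10^(7.74 − 7.43) = 2.042; fraction as HOCl = 1/(1 + 2.042) = 0.3288.
Free chlorine required for 1.33 ppm HOCl: 1.33 / 0.3288 = 4.046 ppm.
FC to add: 4.046 − 0.7 = 3.346 mg/L as Cl₂.
Cl₂ equivalent: 3.346 mg/L × 1,040,000 L = 3479 g.
Product at 10.0% available Cl: 3479 / 0.1 = 34,790 g.
Volume: 34,790 g ÷ 1.07 g/mL = 32,520 mL.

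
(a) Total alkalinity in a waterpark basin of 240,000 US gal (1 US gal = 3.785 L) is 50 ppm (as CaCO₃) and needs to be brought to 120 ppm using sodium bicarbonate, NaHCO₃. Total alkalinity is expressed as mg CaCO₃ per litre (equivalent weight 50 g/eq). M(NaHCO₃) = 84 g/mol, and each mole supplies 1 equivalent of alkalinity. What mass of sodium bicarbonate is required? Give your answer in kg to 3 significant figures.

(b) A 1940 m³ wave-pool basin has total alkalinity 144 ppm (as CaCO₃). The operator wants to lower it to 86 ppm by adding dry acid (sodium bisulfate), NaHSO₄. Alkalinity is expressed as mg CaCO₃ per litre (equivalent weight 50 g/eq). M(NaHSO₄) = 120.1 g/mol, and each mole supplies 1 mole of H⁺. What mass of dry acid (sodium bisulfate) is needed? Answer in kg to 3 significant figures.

(a) 107 kg; (b) 270 kg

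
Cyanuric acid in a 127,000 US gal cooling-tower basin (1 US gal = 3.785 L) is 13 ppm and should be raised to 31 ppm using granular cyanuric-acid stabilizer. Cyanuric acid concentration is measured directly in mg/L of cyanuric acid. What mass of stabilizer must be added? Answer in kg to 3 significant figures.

8.65 kg

Volume: 127,000 US gal × 3.785 L/gal = 480,695 L.
CYA to add: (31 − 13) = 18 mg/L × 480,695 L = 8653 g cyanuric acid.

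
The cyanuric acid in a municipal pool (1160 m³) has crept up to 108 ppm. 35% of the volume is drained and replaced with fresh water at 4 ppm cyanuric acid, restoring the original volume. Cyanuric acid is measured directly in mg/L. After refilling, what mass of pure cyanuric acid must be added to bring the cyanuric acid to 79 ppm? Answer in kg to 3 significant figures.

8.58 kg

Volume: 1160 m³ = 1,160,000 L.
After draining 35% and refilling: 108 × 0.65 + 4 × 0.35 = 71.6 ppm.
Deficit to target: 79 − 71.6 = 7.4 mg/L.
Mass: 7.4 mg/L × 1,160,000 L = 8584 g cyanuric acid.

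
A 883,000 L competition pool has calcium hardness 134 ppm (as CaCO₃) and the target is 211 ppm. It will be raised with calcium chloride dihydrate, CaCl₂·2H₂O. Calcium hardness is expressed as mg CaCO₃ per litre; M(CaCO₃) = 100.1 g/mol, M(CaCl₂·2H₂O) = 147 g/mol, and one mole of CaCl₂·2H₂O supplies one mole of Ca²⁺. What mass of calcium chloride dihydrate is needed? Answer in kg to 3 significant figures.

99.8 kg

Hardness to add: (211 − 134) = 77 mg/L as CaCO₃ × 883,000 L = 67,990 g as CaCO₃.
Moles of Ca²⁺ (1 mol Ca²⁺ ≡ 1 mol CaCO₃): 67,990 / 100.1 g/mol = 679.2 mol.
Mass of CaCl₂·2H₂O: 679.2 × 147 = 99,850 g.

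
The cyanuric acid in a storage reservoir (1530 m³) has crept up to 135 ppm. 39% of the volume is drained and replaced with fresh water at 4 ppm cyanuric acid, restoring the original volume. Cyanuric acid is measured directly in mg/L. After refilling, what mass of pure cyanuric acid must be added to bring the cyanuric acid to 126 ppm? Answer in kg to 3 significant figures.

Volume: 1530 m³ = 1,530,000 L.
After draining 39% and refilling: 135 × 0.61 + 4 × 0.39 = 83.91 ppm.
Deficit to target: 126 − 83.91 = 42.09 mg/L.
Mass: 42.09 mg/L × 1,530,000 L = 64,400 g cyanuric acid.

64.4 kg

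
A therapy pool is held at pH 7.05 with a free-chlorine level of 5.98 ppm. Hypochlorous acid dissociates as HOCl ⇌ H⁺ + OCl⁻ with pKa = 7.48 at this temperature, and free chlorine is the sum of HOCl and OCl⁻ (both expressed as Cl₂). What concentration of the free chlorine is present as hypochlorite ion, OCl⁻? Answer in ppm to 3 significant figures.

1.62 ppm

[OCl⁻]/[HOCl] = 10^(pH − pKa) = 10^(7.05 − 7.48) = 10^-0.43 = 0.3715.
Fraction as HOCl = 1 / (1 + 0.3715) = 0.7291.
OCl⁻ = (1 − 0.7291) × 5.98 ppm = 1.62 ppm.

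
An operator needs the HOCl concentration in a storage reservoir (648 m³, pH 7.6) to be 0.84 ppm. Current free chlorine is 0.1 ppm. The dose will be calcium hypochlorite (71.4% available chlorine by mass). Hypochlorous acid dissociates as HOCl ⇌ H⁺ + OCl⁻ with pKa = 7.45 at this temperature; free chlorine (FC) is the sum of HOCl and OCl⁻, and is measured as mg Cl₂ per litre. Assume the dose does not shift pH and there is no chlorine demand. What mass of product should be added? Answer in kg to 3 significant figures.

Volume: 648 m³ = 648,000 L.
[OCl⁻]/[HOCl] = 10^(pH − pKa) = 10^(7.6 − 7.45) = 1.413; fraction as HOCl = 1/(1 + 1.413) = 0.4145.
Free chlorine required for 0.84 ppm HOCl: 0.84 / 0.4145 = 2.027 ppm.
FC to add: 2.027 − 0.1 = 1.927 mg/L as Cl₂.
Cl₂ equivalent: 1.927 mg/L × 648,000 L = 1248 g.
Product at 71.4% available Cl: 1248 / 0.714 = 1748 g.

1.75 kg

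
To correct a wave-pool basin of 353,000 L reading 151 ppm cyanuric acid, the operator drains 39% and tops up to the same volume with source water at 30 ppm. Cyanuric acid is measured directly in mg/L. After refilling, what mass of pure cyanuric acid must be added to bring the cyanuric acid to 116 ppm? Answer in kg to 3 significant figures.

After draining 39% and refilling: 151 × 0.61 + 30 × 0.39 = 103.81 ppm.
Deficit to target: 116 − 103.81 = 12.19 mg/L.
Mass: 12.19 mg/L × 353,000 L = 4303 g cyanuric acid.

4.30 kg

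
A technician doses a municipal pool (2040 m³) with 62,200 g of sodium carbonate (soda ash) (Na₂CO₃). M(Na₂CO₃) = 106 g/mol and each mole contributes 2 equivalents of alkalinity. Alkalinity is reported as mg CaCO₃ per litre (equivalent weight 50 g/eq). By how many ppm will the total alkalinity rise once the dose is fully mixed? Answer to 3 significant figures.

28.8 ppm

Volume: 2040 m³ = 2,040,000 L.
Moles of Na₂CO₃: 62,200 g ÷ 106 g/mol = 586.8 mol → 1174 eq of alkalinity.
As CaCO₃: 1174 eq × 50 g/eq = 58,680 g.
Rise: 58,680 g / 2,040,000 L × 1000 = 28.76 mg/L.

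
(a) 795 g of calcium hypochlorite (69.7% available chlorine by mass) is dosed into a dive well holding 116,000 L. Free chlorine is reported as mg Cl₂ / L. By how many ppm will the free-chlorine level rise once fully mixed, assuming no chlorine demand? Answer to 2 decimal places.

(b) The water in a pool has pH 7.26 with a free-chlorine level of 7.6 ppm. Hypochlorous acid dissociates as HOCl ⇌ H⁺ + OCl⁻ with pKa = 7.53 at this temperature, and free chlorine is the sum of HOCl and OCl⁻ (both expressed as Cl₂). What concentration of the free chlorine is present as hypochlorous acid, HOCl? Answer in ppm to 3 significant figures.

(a) 4.78 ppm; (b) 4.94 ppm

(a) Available chlorine delivered: 795 g × 0.697 = 554.1 g as Cl₂.
(a) Concentration rise: 554.1 g / 116,000 L = 4.777 mg/L = 4.78 ppm.

(b) [OCl⁻]/[HOCl] = 10^(pH − pKa) = 10^(7.26 − 7.53) = 10^-0.27 = 0.537.
(b) Fraction as HOCl = 1 / (1 + 0.537) = 0.6506.
(b) HOCl = 0.6506 × 7.6 ppm = 4.945 ppm.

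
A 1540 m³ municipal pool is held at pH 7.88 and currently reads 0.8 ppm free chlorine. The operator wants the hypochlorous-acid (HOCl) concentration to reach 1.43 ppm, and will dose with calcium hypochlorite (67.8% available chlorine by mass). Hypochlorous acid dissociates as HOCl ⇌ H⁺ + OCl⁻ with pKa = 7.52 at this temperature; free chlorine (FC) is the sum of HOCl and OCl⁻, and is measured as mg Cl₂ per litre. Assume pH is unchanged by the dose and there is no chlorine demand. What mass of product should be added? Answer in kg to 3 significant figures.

Volume: 1540 m³ = 1,540,000 L.
[OCl⁻]/[HOCl] = 10^(pH − pKa) = 10^(7.88 − 7.52) = 2.291; fraction as HOCl = 1/(1 + 2.291) = 0.3039.
Free chlorine required for 1.43 ppm HOCl: 1.43 / 0.3039 = 4.706 ppm.
FC to add: 4.706 − 0.8 = 3.906 mg/L as Cl₂.
Cl₂ equivalent: 3.906 mg/L × 1,540,000 L = 6015 g.
Product at 67.8% available Cl: 6015 / 0.678 = 8872 g.

8.87 kg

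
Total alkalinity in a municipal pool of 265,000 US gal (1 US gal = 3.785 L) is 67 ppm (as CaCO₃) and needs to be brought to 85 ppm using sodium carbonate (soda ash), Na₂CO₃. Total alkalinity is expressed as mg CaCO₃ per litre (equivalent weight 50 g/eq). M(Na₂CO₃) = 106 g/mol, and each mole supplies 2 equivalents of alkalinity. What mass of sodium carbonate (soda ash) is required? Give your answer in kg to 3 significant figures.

Volume: 265,000 US gal × 3.785 L/gal = 1,003,025 L.
Alkalinity to add: (85 − 67) = 18 mg/L as CaCO₃ × 1,003,025 L = 18,050 g as CaCO₃.
Equivalents: 18,050 g ÷ 50 g/eq = 361.1 eq.
Each mole of Na₂CO₃ supplies 2 eq, so 361.1 / 2 = 180.5 mol.
Mass: 180.5 mol × 106 g/mol = 19,140 g.

19.1 kg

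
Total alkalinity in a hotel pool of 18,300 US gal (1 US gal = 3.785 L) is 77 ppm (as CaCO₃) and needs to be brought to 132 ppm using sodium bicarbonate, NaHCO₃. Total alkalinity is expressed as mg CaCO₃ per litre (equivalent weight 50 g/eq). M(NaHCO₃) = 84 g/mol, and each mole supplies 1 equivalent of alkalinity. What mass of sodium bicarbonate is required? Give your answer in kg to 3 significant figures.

6.40 kg

Volume: 18,300 US gal × 3.785 L/gal = 69,266 L.
Alkalinity to add: (132 − 77) = 55 mg/L as CaCO₃ × 69,266 L = 3810 g as CaCO₃.
Equivalents: 3810 g ÷ 50 g/eq = 76.19 eq.
NaHCO₃ supplies 1 eq per mole → 76.19 mol.
Mass: 76.19 mol × 84 g/mol = 6400 g.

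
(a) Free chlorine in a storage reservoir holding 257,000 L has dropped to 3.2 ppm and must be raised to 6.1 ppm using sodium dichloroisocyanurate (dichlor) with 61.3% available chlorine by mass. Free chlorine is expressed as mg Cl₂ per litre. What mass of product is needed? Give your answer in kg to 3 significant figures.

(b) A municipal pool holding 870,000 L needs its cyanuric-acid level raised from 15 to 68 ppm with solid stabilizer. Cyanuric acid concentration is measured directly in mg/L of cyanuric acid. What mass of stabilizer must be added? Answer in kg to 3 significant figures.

(a) Chlorine deficit: 6.1 − 3.2 = 2.9 ppm = 2.9 mg/L as Cl₂.
(a) Cl₂ equivalent needed: 2.9 mg/L × 257,000 L = 745,300 mg = 745.3 g.
(a) Product at 61.3% available chlorine: 745.3 / 0.613 = 1216 g.

(b) CYA to add: (68 − 15) = 53 mg/L × 870,000 L = 46,110 g cyanuric acid.

(a) 1.22 kg; (b) 46.1 kg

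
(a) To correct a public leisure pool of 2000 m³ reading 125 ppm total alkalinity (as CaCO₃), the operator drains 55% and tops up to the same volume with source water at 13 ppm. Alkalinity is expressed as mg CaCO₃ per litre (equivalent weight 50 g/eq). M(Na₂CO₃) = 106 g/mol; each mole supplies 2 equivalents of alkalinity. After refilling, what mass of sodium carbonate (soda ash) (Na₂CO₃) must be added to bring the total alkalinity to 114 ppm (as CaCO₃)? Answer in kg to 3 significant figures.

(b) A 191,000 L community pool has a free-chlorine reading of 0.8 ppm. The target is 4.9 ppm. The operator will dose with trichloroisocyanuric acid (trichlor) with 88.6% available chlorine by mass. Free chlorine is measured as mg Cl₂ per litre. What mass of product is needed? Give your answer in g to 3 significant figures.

(a) 107 kg; (b) 884 g

(a) Volume: 2000 m³ = 2,000,000 L.
(a) After draining 55% and refilling: 125 × 0.45 + 13 × 0.55 = 63.4 ppm.
(a) Deficit to target: 114 − 63.4 = 50.6 mg/L.
(a) As CaCO₃: 50.6 mg/L × 2,000,000 L = 101,200 g; ÷ 50 g/eq ÷ 2 = 1012 mol Na₂CO₃.
(a) Mass: 1012 × 106 = 107,300 g.

(b) Chlorine deficit: 4.9 − 0.8 = 4.1 ppm = 4.1 mg/L as Cl₂.
(b) Cl₂ equivalent needed: 4.1 mg/L × 191,000 L = 783,100 mg = 783.1 g.
(b) Product at 88.6% available chlorine: 783.1 / 0.886 = 883.9 g.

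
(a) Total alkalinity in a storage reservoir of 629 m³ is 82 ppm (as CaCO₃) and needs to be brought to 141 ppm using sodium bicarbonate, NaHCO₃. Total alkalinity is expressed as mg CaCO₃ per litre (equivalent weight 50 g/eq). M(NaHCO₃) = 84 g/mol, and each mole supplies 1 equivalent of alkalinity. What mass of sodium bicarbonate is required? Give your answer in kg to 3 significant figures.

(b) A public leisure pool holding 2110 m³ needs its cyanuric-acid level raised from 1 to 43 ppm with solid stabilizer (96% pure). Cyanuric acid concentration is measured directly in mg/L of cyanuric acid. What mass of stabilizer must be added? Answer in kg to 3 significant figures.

(a) 62.3 kg; (b) 92.3 kg

(a) Volume: 629 m³ = 629,000 L.
(a) Alkalinity to add: (141 − 82) = 59 mg/L as CaCO₃ × 629,000 L = 37,110 g as CaCO₃.
(a) Equivalents: 37,110 g ÷ 50 g/eq = 742.2 eq.
(a) NaHCO₃ supplies 1 eq per mole → 742.2 mol.
(a) Mass: 742.2 mol × 84 g/mol = 62,350 g.

(b) Volume: 2110 m³ = 2,110,000 L.
(b) CYA to add: (43 − 1) = 42 mg/L × 2,110,000 L = 88,620 g cyanuric acid.
(b) At 96% purity: 88,620 / 0.96 = 92,310 g product.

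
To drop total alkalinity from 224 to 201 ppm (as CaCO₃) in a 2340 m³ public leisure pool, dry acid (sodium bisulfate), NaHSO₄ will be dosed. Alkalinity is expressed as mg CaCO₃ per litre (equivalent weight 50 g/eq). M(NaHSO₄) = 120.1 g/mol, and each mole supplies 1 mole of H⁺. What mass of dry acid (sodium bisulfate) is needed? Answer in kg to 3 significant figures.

Volume: 2340 m³ = 2,340,000 L.
Alkalinity to neutralize: (224 − 201) = 23 mg/L as CaCO₃ × 2,340,000 L = 53,820 g as CaCO₃.
Equivalents of H⁺ required: 53,820 ÷ 50 g/eq = 1076 eq = 1076 mol NaHSO₄.
Mass of NaHSO₄: 1076 × 120.1 = 129,300 g.

129 kg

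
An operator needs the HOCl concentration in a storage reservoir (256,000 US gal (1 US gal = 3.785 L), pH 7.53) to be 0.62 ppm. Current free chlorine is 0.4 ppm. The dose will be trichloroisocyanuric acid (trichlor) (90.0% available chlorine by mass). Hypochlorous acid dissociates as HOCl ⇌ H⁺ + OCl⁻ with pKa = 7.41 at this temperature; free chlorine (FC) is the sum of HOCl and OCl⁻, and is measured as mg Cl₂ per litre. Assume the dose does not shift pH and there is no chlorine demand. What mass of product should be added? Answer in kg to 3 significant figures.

1.12 kg

Volume: 256,000 US gal × 3.785 L/gal = 968,960 L.
[OCl⁻]/[HOCl] = 10^(pH − pKa) = 10^(7.53 − 7.41) = 1.318; fraction as HOCl = 1/(1 + 1.318) = 0.4314.
Free chlorine required for 0.62 ppm HOCl: 0.62 / 0.4314 = 1.437 ppm.
FC to add: 1.437 − 0.4 = 1.037 mg/L as Cl₂.
Cl₂ equivalent: 1.037 mg/L × 968,960 L = 1005 g.
Product at 90.0% available Cl: 1005 / 0.9 = 1117 g.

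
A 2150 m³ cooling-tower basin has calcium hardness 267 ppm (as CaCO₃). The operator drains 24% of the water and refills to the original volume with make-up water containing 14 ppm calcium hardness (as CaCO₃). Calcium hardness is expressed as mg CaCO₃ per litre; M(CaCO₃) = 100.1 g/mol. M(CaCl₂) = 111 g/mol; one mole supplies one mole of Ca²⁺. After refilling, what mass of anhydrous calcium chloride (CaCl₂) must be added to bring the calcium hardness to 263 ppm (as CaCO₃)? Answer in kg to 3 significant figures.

135 kg

Volume: 2150 m³ = 2,150,000 L.
After draining 24% and refilling: 267 × 0.76 + 14 × 0.24 = 206.28 ppm.
Deficit to target: 263 − 206.28 = 56.72 mg/L.
As CaCO₃: 56.72 mg/L × 2,150,000 L = 121,900 g; ÷ 100.1 = 1218 mol Ca²⁺.
Mass: 1218 × 111 = 135,200 g.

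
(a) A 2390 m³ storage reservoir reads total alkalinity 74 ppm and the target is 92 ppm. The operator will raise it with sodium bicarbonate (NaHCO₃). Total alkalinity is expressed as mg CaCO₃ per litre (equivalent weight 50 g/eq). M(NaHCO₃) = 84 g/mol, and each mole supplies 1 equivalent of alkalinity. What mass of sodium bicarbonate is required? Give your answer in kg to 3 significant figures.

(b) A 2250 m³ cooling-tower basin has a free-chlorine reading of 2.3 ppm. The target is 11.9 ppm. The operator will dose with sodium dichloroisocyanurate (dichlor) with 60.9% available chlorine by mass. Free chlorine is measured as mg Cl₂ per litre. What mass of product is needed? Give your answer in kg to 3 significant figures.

(a) Volume: 2390 m³ = 2,390,000 L.
(a) Alkalinity to add: (92 − 74) = 18 mg/L as CaCO₃ × 2,390,000 L = 43,020 g as CaCO₃.
(a) Equivalents: 43,020 g ÷ 50 g/eq = 860.4 eq.
(a) NaHCO₃ supplies 1 eq per mole → 860.4 mol.
(a) Mass: 860.4 mol × 84 g/mol = 72,270 g.

(b) Volume: 2250 m³ = 2,250,000 L.
(b) Chlorine deficit: 11.9 − 2.3 = 9.6 ppm = 9.6 mg/L as Cl₂.
(b) Cl₂ equivalent needed: 9.6 mg/L × 2,250,000 L = 21,600,000 mg = 21,600 g.
(b) Product at 60.9% available chlorine: 21,600 / 0.609 = 35,470 g.

(a) 72.3 kg; (b) 35.5 kg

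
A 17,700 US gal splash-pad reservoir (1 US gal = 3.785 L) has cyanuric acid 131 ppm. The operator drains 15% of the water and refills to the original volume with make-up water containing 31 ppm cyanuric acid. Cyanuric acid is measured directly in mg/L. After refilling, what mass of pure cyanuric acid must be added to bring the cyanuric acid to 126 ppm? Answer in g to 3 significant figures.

670 g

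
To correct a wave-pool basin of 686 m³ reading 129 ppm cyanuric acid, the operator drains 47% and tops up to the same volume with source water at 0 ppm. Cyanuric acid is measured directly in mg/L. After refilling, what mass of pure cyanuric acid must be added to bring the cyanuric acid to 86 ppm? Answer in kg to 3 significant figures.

Volume: 686 m³ = 686,000 L.
After draining 47% and refilling: 129 × 0.53 + 0 × 0.47 = 68.37 ppm.
Deficit to target: 86 − 68.37 = 17.63 mg/L.
Mass: 17.63 mg/L × 686,000 L = 12,090 g cyanuric acid.

12.1 kg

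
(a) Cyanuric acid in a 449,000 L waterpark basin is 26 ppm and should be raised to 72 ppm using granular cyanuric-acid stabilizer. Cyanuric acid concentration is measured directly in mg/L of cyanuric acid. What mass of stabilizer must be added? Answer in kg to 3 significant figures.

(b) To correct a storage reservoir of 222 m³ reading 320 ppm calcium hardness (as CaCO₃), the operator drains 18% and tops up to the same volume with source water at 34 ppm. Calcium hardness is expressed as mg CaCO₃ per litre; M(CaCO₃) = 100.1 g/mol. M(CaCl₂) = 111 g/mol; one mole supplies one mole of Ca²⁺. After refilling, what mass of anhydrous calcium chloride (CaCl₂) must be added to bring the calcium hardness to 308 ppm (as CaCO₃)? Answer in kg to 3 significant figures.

(a) CYA to add: (72 − 26) = 46 mg/L × 449,000 L = 20,650 g cyanuric acid.

(b) Volume: 222 m³ = 222,000 L.
(b) After draining 18% and refilling: 320 × 0.82 + 34 × 0.18 = 268.52 ppm.
(b) Deficit to target: 308 − 268.52 = 39.48 mg/L.
(b) As CaCO₃: 39.48 mg/L × 222,000 L = 8765 g; ÷ 100.1 = 87.56 mol Ca²⁺.
(b) Mass: 87.56 × 111 = 9719 g.

(a) 20.7 kg; (b) 9.72 kg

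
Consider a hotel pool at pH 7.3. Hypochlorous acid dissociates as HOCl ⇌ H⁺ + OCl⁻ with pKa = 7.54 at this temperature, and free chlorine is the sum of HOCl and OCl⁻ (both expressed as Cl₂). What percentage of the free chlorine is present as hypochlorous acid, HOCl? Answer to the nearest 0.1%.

63.5%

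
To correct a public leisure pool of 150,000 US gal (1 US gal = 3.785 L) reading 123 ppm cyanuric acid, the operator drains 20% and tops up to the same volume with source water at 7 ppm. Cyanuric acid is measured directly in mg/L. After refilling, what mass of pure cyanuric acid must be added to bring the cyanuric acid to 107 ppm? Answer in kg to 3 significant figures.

4.09 kg

Volume: 150,000 US gal × 3.785 L/gal = 567,750 L.
After draining 20% and refilling: 123 × 0.80 + 7 × 0.20 = 99.8 ppm.
Deficit to target: 107 − 99.8 = 7.2 mg/L.
Mass: 7.2 mg/L × 567,750 L = 4088 g cyanuric acid.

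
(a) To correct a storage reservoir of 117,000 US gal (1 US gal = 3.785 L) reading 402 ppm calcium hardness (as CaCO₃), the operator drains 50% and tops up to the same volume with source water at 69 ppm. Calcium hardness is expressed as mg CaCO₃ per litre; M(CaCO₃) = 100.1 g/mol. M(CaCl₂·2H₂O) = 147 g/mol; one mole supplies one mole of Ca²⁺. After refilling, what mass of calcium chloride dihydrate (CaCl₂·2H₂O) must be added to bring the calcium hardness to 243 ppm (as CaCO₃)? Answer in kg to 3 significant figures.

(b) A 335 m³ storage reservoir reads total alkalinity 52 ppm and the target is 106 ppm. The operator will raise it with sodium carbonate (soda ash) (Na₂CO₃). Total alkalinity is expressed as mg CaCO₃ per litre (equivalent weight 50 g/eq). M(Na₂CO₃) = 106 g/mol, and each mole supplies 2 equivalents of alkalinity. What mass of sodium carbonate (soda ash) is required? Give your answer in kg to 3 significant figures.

(a) 4.88 kg; (b) 19.2 kg

(a) Volume: 117,000 US gal × 3.785 L/gal = 442,845 L.
(a) After draining 50% and refilling: 402 × 0.50 + 69 × 0.50 = 235.5 ppm.
(a) Deficit to target: 243 − 235.5 = 7.5 mg/L.
(a) As CaCO₃: 7.5 mg/L × 442,845 L = 3321 g; ÷ 100.1 = 33.18 mol Ca²⁺.
(a) Mass: 33.18 × 147 = 4877 g.

(b) Volume: 335 m³ = 335,000 L.
(b) Alkalinity to add: (106 − 52) = 54 mg/L as CaCO₃ × 335,000 L = 18,090 g as CaCO₃.
(b) Equivalents: 18,090 g ÷ 50 g/eq = 361.8 eq.
(b) Each mole of Na₂CO₃ supplies 2 eq, so 361.8 / 2 = 180.9 mol.
(b) Mass: 180.9 mol × 106 g/mol = 19,180 g.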